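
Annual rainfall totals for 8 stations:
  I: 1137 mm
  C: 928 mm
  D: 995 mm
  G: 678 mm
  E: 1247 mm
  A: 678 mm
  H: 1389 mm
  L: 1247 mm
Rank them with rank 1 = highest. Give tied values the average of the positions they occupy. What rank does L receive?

Sorted (descending): 1389, 1247, 1247, 1137, 995, 928, 678, 678
The 2 values of 1247 occupy positions 2–3 → average rank (2+3)/2 = 2.5.
The 2 values of 678 occupy positions 7–8 → average rank (7+8)/2 = 7.5.
L has value 1247 mm → rank 2.5.

2.5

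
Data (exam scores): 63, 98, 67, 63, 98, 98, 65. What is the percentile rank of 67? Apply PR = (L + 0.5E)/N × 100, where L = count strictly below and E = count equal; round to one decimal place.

N = 7.
Strictly below 67: 3. Equal to 67: 1.
PR = (3 + 0.5·1)/7 × 100 = 50.0

50.0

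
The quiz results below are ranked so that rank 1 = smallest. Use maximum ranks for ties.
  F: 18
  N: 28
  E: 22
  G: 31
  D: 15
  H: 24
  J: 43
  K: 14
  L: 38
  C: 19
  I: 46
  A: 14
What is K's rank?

2

Sorted (ascending): 14, 14, 15, 18, 19, 22, 24, 28, 31, 38, 43, 46
The 2 values of 14 occupy positions 1–2 → each gets rank 2.
K has value 14 → rank 2.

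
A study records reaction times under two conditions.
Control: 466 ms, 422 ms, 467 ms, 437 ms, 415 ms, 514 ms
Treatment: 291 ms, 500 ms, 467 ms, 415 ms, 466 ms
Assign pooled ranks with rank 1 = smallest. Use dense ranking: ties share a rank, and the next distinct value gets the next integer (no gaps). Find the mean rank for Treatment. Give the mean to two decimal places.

4.20

Sorted (ascending): 291, 415, 415, 422, 437, 466, 466, 467, 467, 500, 514
The 2 values of 415 share dense rank 2.
The 2 values of 466 share dense rank 5.
The 2 values of 467 share dense rank 6.
Remaining distinct values take the next consecutive integers.
Treatment values → pooled ranks: 291→1, 500→7, 467→6, 415→2, 466→5
Mean rank = (1 + 7 + 6 + 2 + 5) / 5 = 4.20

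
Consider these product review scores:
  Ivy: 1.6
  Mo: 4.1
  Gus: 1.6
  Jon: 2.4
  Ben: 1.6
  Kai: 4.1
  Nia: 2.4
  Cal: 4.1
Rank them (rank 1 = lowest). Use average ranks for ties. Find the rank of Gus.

2

Sorted (ascending): 1.6, 1.6, 1.6, 2.4, 2.4, 4.1, 4.1, 4.1
The 3 values of 1.6 occupy positions 1–3 → average rank 2.
The 2 values of 2.4 occupy positions 4–5 → average rank (4+5)/2 = 4.5.
The 3 values of 4.1 occupy positions 6–8 → average rank 7.
Gus has value 1.6 → rank 2.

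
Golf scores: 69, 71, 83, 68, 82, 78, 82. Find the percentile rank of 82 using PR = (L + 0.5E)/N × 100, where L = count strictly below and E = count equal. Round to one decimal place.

71.4

N = 7.
Strictly below 82: 4. Equal to 82: 2.
PR = (4 + 0.5·2)/7 × 100 = 71.4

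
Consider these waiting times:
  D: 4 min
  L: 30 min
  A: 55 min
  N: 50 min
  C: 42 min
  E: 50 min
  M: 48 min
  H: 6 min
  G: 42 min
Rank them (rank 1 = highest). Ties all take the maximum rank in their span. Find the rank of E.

Sorted (descending): 55, 50, 50, 48, 42, 42, 30, 6, 4
The 2 values of 50 occupy positions 2–3 → each gets rank 3.
The 2 values of 42 occupy positions 5–6 → each gets rank 6.
E has value 50 min → rank 3.

3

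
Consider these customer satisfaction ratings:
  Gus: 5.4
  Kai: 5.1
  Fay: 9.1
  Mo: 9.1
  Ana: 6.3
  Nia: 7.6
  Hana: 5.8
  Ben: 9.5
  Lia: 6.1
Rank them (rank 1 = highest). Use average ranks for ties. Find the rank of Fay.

Sorted (descending): 9.5, 9.1, 9.1, 7.6, 6.3, 6.1, 5.8, 5.4, 5.1
The 2 values of 9.1 occupy positions 2–3 → average rank (2+3)/2 = 2.5.
Fay has value 9.1 → rank 2.5.

2.5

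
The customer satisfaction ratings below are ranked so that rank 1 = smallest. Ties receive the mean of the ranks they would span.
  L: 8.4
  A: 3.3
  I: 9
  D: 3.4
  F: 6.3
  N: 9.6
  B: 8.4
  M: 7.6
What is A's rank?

Sorted (ascending): 3.3, 3.4, 6.3, 7.6, 8.4, 8.4, 9, 9.6
The 2 values of 8.4 occupy positions 5–6 → average rank (5+6)/2 = 5.5.
A has value 3.3 → rank 1.

1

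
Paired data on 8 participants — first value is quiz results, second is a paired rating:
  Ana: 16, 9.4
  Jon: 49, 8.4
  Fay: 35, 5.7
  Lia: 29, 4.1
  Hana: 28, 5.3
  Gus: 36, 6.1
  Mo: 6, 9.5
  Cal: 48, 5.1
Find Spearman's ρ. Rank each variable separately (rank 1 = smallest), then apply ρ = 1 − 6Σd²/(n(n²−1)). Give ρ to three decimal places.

-0.357

Ranks of variable 1: 2, 8, 5, 4, 3, 6, 1, 7
Ranks of variable 2: 7, 6, 4, 1, 3, 5, 8, 2
d = r₁ − r₂: -5, 2, 1, 3, 0, 1, -7, 5
d²: 25, 4, 1, 9, 0, 1, 49, 25; Σd² = 114
ρ = 1 − 6·114/(8·63) = 1 − 684/504 = -0.357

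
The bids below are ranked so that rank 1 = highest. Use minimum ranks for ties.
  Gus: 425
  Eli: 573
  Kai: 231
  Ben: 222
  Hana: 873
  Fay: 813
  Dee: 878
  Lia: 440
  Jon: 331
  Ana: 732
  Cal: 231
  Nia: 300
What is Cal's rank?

Sorted (descending): 878, 873, 813, 732, 573, 440, 425, 331, 300, 231, 231, 222
The 2 values of 231 occupy positions 10–11 → each gets rank 10.
Cal has value 231 → rank 10.

10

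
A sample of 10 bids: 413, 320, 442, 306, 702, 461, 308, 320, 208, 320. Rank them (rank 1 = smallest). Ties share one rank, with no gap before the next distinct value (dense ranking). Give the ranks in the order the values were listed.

5, 4, 6, 2, 8, 7, 3, 4, 1, 4

Sorted (ascending): 208, 306, 308, 320, 320, 320, 413, 442, 461, 702
The 3 values of 320 share dense rank 4.
Remaining distinct values take the next consecutive integers.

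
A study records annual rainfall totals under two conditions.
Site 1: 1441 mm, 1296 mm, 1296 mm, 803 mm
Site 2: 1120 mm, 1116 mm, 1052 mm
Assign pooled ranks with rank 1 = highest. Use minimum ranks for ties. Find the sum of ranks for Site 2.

Sorted (descending): 1441, 1296, 1296, 1120, 1116, 1052, 803
The 2 values of 1296 occupy positions 2–3 → each gets rank 2.
Site 2 values → pooled ranks: 1120→4, 1116→5, 1052→6
Rank sum = 4 + 5 + 6 = 15

15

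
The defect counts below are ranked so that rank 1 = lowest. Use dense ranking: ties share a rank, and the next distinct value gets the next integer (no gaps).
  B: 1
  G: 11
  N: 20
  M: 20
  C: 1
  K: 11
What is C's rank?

Sorted (ascending): 1, 1, 11, 11, 20, 20
The 2 values of 1 share dense rank 1.
The 2 values of 11 share dense rank 2.
The 2 values of 20 share dense rank 3.
C has value 1 → rank 1.

1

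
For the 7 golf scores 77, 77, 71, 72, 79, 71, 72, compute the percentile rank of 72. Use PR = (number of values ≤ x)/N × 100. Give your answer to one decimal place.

N = 7.
Strictly below 72: 2. Equal to 72: 2.
PR = 4/7 × 100 = 57.1

57.1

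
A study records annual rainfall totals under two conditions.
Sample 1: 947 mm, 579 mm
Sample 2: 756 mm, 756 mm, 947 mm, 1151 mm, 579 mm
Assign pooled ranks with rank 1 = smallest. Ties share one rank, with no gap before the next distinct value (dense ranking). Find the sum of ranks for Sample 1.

4

Sorted (ascending): 579, 579, 756, 756, 947, 947, 1151
The 2 values of 579 share dense rank 1.
The 2 values of 756 share dense rank 2.
The 2 values of 947 share dense rank 3.
Remaining distinct values take the next consecutive integers.
Sample 1 values → pooled ranks: 947→3, 579→1
Rank sum = 3 + 1 = 4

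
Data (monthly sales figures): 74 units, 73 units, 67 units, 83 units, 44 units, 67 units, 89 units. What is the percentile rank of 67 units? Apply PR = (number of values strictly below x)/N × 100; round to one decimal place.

N = 7.
Strictly below 67: 1. Equal to 67: 2.
PR = 1/7 × 100 = 14.3

14.3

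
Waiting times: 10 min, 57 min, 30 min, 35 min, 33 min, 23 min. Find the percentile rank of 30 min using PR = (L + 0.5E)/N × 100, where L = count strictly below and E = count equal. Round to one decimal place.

41.7

N = 6.
Strictly below 30: 2. Equal to 30: 1.
PR = (2 + 0.5·1)/6 × 100 = 41.7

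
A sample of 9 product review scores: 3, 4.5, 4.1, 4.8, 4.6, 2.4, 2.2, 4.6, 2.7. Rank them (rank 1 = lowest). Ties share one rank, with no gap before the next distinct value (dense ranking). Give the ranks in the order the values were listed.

Sorted (ascending): 2.2, 2.4, 2.7, 3, 4.1, 4.5, 4.6, 4.6, 4.8
The 2 values of 4.6 share dense rank 7.
Remaining distinct values take the next consecutive integers.

4, 6, 5, 8, 7, 2, 1, 7, 3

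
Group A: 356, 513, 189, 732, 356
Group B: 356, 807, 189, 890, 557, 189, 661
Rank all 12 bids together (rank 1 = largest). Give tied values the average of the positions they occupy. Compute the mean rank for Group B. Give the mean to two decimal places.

Sorted (descending): 890, 807, 732, 661, 557, 513, 356, 356, 356, 189, 189, 189
The 3 values of 356 occupy positions 7–9 → average rank 8.
The 3 values of 189 occupy positions 10–12 → average rank 11.
Group B values → pooled ranks: 356→8, 807→2, 189→11, 890→1, 557→5, 189→11, 661→4
Mean rank = (8 + 2 + 11 + 1 + 5 + 11 + 4) / 7 = 6.00

6.00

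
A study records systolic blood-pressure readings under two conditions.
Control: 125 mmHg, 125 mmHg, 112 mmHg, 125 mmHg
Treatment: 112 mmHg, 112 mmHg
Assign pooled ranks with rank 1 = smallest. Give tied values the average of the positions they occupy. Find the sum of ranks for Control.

17

Sorted (ascending): 112, 112, 112, 125, 125, 125
The 3 values of 112 occupy positions 1–3 → average rank 2.
The 3 values of 125 occupy positions 4–6 → average rank 5.
Control values → pooled ranks: 125→5, 125→5, 112→2, 125→5
Rank sum = 5 + 5 + 2 + 5 = 17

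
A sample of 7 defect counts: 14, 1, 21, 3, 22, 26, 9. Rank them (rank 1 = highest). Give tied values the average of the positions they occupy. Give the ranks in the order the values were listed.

4, 7, 3, 6, 2, 1, 5

Sorted (descending): 26, 22, 21, 14, 9, 3, 1
No ties — each value takes its position as its rank.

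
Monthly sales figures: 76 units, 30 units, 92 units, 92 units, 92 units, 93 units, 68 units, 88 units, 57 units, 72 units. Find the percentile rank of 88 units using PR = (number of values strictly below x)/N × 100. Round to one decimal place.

50.0

N = 10.
Strictly below 88: 5. Equal to 88: 1.
PR = 5/10 × 100 = 50.0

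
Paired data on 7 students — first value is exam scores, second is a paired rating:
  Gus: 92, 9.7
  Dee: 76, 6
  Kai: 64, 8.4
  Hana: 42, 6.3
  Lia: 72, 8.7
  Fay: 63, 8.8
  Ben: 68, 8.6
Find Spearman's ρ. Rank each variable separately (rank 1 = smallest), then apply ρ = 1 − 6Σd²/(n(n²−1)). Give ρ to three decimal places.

0.250

Ranks of variable 1: 7, 6, 3, 1, 5, 2, 4
Ranks of variable 2: 7, 1, 3, 2, 5, 6, 4
d = r₁ − r₂: 0, 5, 0, -1, 0, -4, 0
d²: 0, 25, 0, 1, 0, 16, 0; Σd² = 42
ρ = 1 − 6·42/(7·48) = 1 − 252/336 = 0.250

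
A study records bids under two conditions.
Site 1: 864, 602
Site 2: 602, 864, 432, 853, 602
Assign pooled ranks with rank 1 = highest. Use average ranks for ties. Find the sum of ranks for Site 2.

21.5

Sorted (descending): 864, 864, 853, 602, 602, 602, 432
The 2 values of 864 occupy positions 1–2 → average rank (1+2)/2 = 1.5.
The 3 values of 602 occupy positions 4–6 → average rank 5.
Site 2 values → pooled ranks: 602→5, 864→1.5, 432→7, 853→3, 602→5
Rank sum = 5 + 1.5 + 7 + 3 + 5 = 21.5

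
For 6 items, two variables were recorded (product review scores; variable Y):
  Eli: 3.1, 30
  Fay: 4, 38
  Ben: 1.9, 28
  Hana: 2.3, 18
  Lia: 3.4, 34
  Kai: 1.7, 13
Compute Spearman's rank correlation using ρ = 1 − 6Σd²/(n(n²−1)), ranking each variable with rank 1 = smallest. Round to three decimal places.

0.943

Ranks of variable 1: 4, 6, 2, 3, 5, 1
Ranks of variable 2: 4, 6, 3, 2, 5, 1
d = r₁ − r₂: 0, 0, -1, 1, 0, 0
d²: 0, 0, 1, 1, 0, 0; Σd² = 2
ρ = 1 − 6·2/(6·35) = 1 − 12/210 = 0.943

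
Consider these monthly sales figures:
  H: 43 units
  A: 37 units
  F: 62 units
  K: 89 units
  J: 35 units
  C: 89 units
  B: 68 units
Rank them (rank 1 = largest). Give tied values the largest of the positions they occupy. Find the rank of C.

2

Sorted (descending): 89, 89, 68, 62, 43, 37, 35
The 2 values of 89 occupy positions 1–2 → each gets rank 2.
C has value 89 units → rank 2.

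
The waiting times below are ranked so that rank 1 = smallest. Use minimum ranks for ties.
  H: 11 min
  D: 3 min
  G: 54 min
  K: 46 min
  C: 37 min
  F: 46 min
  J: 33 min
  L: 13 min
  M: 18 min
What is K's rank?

7

Sorted (ascending): 3, 11, 13, 18, 33, 37, 46, 46, 54
The 2 values of 46 occupy positions 7–8 → each gets rank 7.
K has value 46 min → rank 7.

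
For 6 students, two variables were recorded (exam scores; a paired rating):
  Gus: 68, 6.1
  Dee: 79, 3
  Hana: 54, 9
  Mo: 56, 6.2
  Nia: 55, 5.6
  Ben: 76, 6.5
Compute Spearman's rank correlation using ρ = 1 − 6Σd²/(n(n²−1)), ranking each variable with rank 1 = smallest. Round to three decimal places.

-0.486

Ranks of variable 1: 4, 6, 1, 3, 2, 5
Ranks of variable 2: 3, 1, 6, 4, 2, 5
d = r₁ − r₂: 1, 5, -5, -1, 0, 0
d²: 1, 25, 25, 1, 0, 0; Σd² = 52
ρ = 1 − 6·52/(6·35) = 1 − 312/210 = -0.486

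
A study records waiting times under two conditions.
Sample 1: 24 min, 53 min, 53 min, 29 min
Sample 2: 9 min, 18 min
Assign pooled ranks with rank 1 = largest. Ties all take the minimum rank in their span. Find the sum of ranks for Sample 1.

Sorted (descending): 53, 53, 29, 24, 18, 9
The 2 values of 53 occupy positions 1–2 → each gets rank 1.
Sample 1 values → pooled ranks: 24→4, 53→1, 53→1, 29→3
Rank sum = 4 + 1 + 1 + 3 = 9

9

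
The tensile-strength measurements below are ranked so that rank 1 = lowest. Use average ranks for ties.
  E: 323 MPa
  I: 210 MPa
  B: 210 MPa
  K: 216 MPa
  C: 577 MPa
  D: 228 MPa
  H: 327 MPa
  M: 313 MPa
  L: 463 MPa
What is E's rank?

6

Sorted (ascending): 210, 210, 216, 228, 313, 323, 327, 463, 577
The 2 values of 210 occupy positions 1–2 → average rank (1+2)/2 = 1.5.
E has value 323 MPa → rank 6.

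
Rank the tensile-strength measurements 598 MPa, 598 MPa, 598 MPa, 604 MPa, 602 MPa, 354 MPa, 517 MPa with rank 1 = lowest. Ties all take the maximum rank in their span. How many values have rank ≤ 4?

2

Sorted (ascending): 354, 517, 598, 598, 598, 602, 604
The 3 values of 598 occupy positions 3–5 → each gets rank 5.
Ranks ≤ 4: {1, 2} → 2 values.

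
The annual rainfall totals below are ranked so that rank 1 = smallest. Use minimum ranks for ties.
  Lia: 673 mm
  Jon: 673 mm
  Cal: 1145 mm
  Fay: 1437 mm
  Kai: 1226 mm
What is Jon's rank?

Sorted (ascending): 673, 673, 1145, 1226, 1437
The 2 values of 673 occupy positions 1–2 → each gets rank 1.
Jon has value 673 mm → rank 1.

1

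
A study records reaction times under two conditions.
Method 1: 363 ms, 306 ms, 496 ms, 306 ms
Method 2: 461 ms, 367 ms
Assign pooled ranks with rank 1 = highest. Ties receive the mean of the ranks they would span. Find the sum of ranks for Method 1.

Sorted (descending): 496, 461, 367, 363, 306, 306
The 2 values of 306 occupy positions 5–6 → average rank (5+6)/2 = 5.5.
Method 1 values → pooled ranks: 363→4, 306→5.5, 496→1, 306→5.5
Rank sum = 4 + 5.5 + 1 + 5.5 = 16

16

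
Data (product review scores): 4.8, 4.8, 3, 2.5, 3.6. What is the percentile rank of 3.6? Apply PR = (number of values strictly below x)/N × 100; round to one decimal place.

40.0

N = 5.
Strictly below 3.6: 2. Equal to 3.6: 1.
PR = 2/5 × 100 = 40.0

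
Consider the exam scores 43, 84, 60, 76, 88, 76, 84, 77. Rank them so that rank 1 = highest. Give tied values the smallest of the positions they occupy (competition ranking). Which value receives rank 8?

43

Sorted (descending): 88, 84, 84, 77, 76, 76, 60, 43
The 2 values of 84 occupy positions 2–3 → each gets rank 2.
The 2 values of 76 occupy positions 5–6 → each gets rank 5.
Rank 8 → value 43.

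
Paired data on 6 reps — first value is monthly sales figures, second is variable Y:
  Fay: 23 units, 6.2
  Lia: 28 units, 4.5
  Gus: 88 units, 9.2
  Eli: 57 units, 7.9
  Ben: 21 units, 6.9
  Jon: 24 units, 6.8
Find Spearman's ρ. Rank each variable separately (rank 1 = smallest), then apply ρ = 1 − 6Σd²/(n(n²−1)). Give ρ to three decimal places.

0.486

Ranks of variable 1: 2, 4, 6, 5, 1, 3
Ranks of variable 2: 2, 1, 6, 5, 4, 3
d = r₁ − r₂: 0, 3, 0, 0, -3, 0
d²: 0, 9, 0, 0, 9, 0; Σd² = 18
ρ = 1 − 6·18/(6·35) = 1 − 108/210 = 0.486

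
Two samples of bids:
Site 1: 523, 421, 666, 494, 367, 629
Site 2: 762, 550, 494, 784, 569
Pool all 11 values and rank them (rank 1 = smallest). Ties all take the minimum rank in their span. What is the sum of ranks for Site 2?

Sorted (ascending): 367, 421, 494, 494, 523, 550, 569, 629, 666, 762, 784
The 2 values of 494 occupy positions 3–4 → each gets rank 3.
Site 2 values → pooled ranks: 762→10, 550→6, 494→3, 784→11, 569→7
Rank sum = 10 + 6 + 3 + 11 + 7 = 37

37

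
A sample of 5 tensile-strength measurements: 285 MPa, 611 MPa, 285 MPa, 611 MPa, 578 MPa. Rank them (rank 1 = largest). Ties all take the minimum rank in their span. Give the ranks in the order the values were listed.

4, 1, 4, 1, 3

Sorted (descending): 611, 611, 578, 285, 285
The 2 values of 611 occupy positions 1–2 → each gets rank 1.
The 2 values of 285 occupy positions 4–5 → each gets rank 4.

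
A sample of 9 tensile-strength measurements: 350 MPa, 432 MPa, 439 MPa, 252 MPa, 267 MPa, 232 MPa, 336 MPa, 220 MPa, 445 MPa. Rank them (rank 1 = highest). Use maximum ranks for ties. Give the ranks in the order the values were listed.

Sorted (descending): 445, 439, 432, 350, 336, 267, 252, 232, 220
No ties — each value takes its position as its rank.

4, 3, 2, 7, 6, 8, 5, 9, 1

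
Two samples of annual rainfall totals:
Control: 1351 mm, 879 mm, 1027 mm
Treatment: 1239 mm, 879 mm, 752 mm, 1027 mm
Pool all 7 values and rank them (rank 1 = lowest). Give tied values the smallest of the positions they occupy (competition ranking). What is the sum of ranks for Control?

Sorted (ascending): 752, 879, 879, 1027, 1027, 1239, 1351
The 2 values of 879 occupy positions 2–3 → each gets rank 2.
The 2 values of 1027 occupy positions 4–5 → each gets rank 4.
Control values → pooled ranks: 1351→7, 879→2, 1027→4
Rank sum = 7 + 2 + 4 = 13

13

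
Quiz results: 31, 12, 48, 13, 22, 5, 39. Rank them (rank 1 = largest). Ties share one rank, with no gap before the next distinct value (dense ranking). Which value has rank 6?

Sorted (descending): 48, 39, 31, 22, 13, 12, 5
No ties — each value takes its position as its rank.
Rank 6 → value 12.

12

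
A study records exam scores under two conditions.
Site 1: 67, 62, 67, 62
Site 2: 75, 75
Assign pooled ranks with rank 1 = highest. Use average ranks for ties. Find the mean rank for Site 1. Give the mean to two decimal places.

Sorted (descending): 75, 75, 67, 67, 62, 62
The 2 values of 75 occupy positions 1–2 → average rank (1+2)/2 = 1.5.
The 2 values of 67 occupy positions 3–4 → average rank (3+4)/2 = 3.5.
The 2 values of 62 occupy positions 5–6 → average rank (5+6)/2 = 5.5.
Site 1 values → pooled ranks: 67→3.5, 62→5.5, 67→3.5, 62→5.5
Mean rank = (3.5 + 5.5 + 3.5 + 5.5) / 4 = 4.50

4.50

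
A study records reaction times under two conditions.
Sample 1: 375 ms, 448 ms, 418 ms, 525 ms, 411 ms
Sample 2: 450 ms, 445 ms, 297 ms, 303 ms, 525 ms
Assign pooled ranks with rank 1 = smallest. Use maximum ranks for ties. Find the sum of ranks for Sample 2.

Sorted (ascending): 297, 303, 375, 411, 418, 445, 448, 450, 525, 525
The 2 values of 525 occupy positions 9–10 → each gets rank 10.
Sample 2 values → pooled ranks: 450→8, 445→6, 297→1, 303→2, 525→10
Rank sum = 8 + 6 + 1 + 2 + 10 = 27

27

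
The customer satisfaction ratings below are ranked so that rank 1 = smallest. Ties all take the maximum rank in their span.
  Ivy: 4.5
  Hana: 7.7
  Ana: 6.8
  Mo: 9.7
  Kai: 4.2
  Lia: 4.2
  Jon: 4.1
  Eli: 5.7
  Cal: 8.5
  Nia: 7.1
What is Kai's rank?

3

Sorted (ascending): 4.1, 4.2, 4.2, 4.5, 5.7, 6.8, 7.1, 7.7, 8.5, 9.7
The 2 values of 4.2 occupy positions 2–3 → each gets rank 3.
Kai has value 4.2 → rank 3.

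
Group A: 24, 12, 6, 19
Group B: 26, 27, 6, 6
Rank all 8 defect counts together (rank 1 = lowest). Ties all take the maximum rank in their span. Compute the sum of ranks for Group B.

Sorted (ascending): 6, 6, 6, 12, 19, 24, 26, 27
The 3 values of 6 occupy positions 1–3 → each gets rank 3.
Group B values → pooled ranks: 26→7, 27→8, 6→3, 6→3
Rank sum = 7 + 8 + 3 + 3 = 21

21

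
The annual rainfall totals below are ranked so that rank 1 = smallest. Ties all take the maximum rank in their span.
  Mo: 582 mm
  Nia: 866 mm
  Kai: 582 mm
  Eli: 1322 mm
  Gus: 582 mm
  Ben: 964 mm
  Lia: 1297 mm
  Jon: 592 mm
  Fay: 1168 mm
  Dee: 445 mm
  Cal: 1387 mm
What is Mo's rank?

Sorted (ascending): 445, 582, 582, 582, 592, 866, 964, 1168, 1297, 1322, 1387
The 3 values of 582 occupy positions 2–4 → each gets rank 4.
Mo has value 582 mm → rank 4.

4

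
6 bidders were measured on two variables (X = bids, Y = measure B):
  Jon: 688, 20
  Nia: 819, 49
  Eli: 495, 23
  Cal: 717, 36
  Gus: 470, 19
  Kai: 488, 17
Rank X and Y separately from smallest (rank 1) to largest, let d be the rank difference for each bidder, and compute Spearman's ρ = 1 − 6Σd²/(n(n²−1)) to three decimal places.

0.886

Ranks of variable 1: 4, 6, 3, 5, 1, 2
Ranks of variable 2: 3, 6, 4, 5, 2, 1
d = r₁ − r₂: 1, 0, -1, 0, -1, 1
d²: 1, 0, 1, 0, 1, 1; Σd² = 4
ρ = 1 − 6·4/(6·35) = 1 − 24/210 = 0.886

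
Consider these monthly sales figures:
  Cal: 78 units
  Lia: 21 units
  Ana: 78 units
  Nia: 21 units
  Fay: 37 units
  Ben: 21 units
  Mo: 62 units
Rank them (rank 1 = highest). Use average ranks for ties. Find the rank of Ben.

6

Sorted (descending): 78, 78, 62, 37, 21, 21, 21
The 2 values of 78 occupy positions 1–2 → average rank (1+2)/2 = 1.5.
The 3 values of 21 occupy positions 5–7 → average rank 6.
Ben has value 21 units → rank 6.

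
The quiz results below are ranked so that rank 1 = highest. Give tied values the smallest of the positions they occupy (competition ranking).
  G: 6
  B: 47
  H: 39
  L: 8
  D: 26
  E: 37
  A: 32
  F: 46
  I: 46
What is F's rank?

Sorted (descending): 47, 46, 46, 39, 37, 32, 26, 8, 6
The 2 values of 46 occupy positions 2–3 → each gets rank 2.
F has value 46 → rank 2.

2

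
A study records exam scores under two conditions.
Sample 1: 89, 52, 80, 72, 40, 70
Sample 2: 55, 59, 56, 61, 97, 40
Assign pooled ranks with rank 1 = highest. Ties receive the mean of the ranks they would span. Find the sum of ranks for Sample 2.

Sorted (descending): 97, 89, 80, 72, 70, 61, 59, 56, 55, 52, 40, 40
The 2 values of 40 occupy positions 11–12 → average rank (11+12)/2 = 11.5.
Sample 2 values → pooled ranks: 55→9, 59→7, 56→8, 61→6, 97→1, 40→11.5
Rank sum = 9 + 7 + 8 + 6 + 1 + 11.5 = 42.5

42.5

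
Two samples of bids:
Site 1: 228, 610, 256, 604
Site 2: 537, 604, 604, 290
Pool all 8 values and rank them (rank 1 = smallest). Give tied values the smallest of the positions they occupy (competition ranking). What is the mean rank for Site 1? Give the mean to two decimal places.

4.00

Sorted (ascending): 228, 256, 290, 537, 604, 604, 604, 610
The 3 values of 604 occupy positions 5–7 → each gets rank 5.
Site 1 values → pooled ranks: 228→1, 610→8, 256→2, 604→5
Mean rank = (1 + 8 + 2 + 5) / 4 = 4.00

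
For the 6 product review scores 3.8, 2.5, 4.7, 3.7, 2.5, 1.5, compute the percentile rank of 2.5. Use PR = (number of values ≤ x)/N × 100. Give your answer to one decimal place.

N = 6.
Strictly below 2.5: 1. Equal to 2.5: 2.
PR = 3/6 × 100 = 50.0

50.0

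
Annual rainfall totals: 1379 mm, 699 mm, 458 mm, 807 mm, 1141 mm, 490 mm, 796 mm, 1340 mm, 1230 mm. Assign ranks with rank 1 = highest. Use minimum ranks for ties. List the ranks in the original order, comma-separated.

1, 7, 9, 5, 4, 8, 6, 2, 3

Sorted (descending): 1379, 1340, 1230, 1141, 807, 796, 699, 490, 458
No ties — each value takes its position as its rank.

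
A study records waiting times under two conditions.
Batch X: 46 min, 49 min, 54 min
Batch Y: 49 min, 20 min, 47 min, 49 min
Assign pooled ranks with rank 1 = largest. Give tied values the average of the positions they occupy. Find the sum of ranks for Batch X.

10

Sorted (descending): 54, 49, 49, 49, 47, 46, 20
The 3 values of 49 occupy positions 2–4 → average rank 3.
Batch X values → pooled ranks: 46→6, 49→3, 54→1
Rank sum = 6 + 3 + 1 = 10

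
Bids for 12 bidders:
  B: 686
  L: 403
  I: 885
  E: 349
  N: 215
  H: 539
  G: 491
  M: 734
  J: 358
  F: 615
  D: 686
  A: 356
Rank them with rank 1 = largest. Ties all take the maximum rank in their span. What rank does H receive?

Sorted (descending): 885, 734, 686, 686, 615, 539, 491, 403, 358, 356, 349, 215
The 2 values of 686 occupy positions 3–4 → each gets rank 4.
H has value 539 → rank 6.

6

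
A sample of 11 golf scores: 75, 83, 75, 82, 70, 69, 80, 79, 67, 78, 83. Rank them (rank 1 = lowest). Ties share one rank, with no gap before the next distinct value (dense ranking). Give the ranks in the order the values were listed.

4, 9, 4, 8, 3, 2, 7, 6, 1, 5, 9

Sorted (ascending): 67, 69, 70, 75, 75, 78, 79, 80, 82, 83, 83
The 2 values of 75 share dense rank 4.
The 2 values of 83 share dense rank 9.
Remaining distinct values take the next consecutive integers.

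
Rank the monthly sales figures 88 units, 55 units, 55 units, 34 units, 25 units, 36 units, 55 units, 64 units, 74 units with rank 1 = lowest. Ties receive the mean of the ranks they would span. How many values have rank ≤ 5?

Sorted (ascending): 25, 34, 36, 55, 55, 55, 64, 74, 88
The 3 values of 55 occupy positions 4–6 → average rank 5.
Ranks ≤ 5: {1, 2, 3, 5, 5, 5} → 6 values.

6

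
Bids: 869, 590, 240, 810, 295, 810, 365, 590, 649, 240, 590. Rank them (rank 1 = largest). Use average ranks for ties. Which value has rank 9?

Sorted (descending): 869, 810, 810, 649, 590, 590, 590, 365, 295, 240, 240
The 2 values of 810 occupy positions 2–3 → average rank (2+3)/2 = 2.5.
The 3 values of 590 occupy positions 5–7 → average rank 6.
The 2 values of 240 occupy positions 10–11 → average rank (10+11)/2 = 10.5.
Rank 9 → value 295.

295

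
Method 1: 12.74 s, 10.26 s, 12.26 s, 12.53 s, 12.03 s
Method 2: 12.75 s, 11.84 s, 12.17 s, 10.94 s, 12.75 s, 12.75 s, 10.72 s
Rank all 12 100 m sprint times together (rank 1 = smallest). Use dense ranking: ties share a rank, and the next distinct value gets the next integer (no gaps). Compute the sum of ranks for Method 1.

Sorted (ascending): 10.26, 10.72, 10.94, 11.84, 12.03, 12.17, 12.26, 12.53, 12.74, 12.75, 12.75, 12.75
The 3 values of 12.75 share dense rank 10.
Remaining distinct values take the next consecutive integers.
Method 1 values → pooled ranks: 12.74→9, 10.26→1, 12.26→7, 12.53→8, 12.03→5
Rank sum = 9 + 1 + 7 + 8 + 5 = 30

30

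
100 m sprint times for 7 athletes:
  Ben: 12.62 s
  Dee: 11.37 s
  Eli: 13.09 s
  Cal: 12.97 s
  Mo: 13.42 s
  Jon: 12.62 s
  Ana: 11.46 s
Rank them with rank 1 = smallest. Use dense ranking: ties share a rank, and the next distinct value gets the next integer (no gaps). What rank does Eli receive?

Sorted (ascending): 11.37, 11.46, 12.62, 12.62, 12.97, 13.09, 13.42
The 2 values of 12.62 share dense rank 3.
Remaining distinct values take the next consecutive integers.
Eli has value 13.09 s → rank 5.

5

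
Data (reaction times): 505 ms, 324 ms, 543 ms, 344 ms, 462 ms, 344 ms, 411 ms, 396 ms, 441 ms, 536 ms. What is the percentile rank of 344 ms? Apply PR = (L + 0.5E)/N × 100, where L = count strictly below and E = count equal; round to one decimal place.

20.0

N = 10.
Strictly below 344: 1. Equal to 344: 2.
PR = (1 + 0.5·2)/10 × 100 = 20.0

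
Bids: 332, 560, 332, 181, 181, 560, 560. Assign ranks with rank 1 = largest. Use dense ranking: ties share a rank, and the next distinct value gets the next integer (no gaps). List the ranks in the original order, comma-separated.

Sorted (descending): 560, 560, 560, 332, 332, 181, 181
The 3 values of 560 share dense rank 1.
The 2 values of 332 share dense rank 2.
The 2 values of 181 share dense rank 3.

2, 1, 2, 3, 3, 1, 1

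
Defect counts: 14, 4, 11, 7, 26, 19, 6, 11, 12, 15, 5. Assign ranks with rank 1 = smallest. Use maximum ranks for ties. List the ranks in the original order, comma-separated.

8, 1, 6, 4, 11, 10, 3, 6, 7, 9, 2

Sorted (ascending): 4, 5, 6, 7, 11, 11, 12, 14, 15, 19, 26
The 2 values of 11 occupy positions 5–6 → each gets rank 6.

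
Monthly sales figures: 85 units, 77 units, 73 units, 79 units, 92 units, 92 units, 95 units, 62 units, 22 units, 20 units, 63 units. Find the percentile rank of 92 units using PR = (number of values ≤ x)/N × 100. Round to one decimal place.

90.9

N = 11.
Strictly below 92: 8. Equal to 92: 2.
PR = 10/11 × 100 = 90.9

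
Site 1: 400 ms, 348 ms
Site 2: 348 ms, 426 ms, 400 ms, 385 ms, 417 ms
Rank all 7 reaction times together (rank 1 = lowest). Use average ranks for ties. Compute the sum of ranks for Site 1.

Sorted (ascending): 348, 348, 385, 400, 400, 417, 426
The 2 values of 348 occupy positions 1–2 → average rank (1+2)/2 = 1.5.
The 2 values of 400 occupy positions 4–5 → average rank (4+5)/2 = 4.5.
Site 1 values → pooled ranks: 400→4.5, 348→1.5
Rank sum = 4.5 + 1.5 = 6

6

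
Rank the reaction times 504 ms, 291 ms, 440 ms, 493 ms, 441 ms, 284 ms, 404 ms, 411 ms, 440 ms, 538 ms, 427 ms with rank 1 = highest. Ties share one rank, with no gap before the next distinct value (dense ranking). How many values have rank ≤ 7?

8

Sorted (descending): 538, 504, 493, 441, 440, 440, 427, 411, 404, 291, 284
The 2 values of 440 share dense rank 5.
Remaining distinct values take the next consecutive integers.
Ranks ≤ 7: {1, 2, 3, 4, 5, 5, 6, 7} → 8 values.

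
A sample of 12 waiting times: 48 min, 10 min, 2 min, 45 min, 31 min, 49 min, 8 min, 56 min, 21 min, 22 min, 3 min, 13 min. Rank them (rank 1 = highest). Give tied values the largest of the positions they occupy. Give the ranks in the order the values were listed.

Sorted (descending): 56, 49, 48, 45, 31, 22, 21, 13, 10, 8, 3, 2
No ties — each value takes its position as its rank.

3, 9, 12, 4, 5, 2, 10, 1, 7, 6, 11, 8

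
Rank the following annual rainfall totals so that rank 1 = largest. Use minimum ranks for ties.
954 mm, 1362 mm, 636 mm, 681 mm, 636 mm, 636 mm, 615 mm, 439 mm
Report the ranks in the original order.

Sorted (descending): 1362, 954, 681, 636, 636, 636, 615, 439
The 3 values of 636 occupy positions 4–6 → each gets rank 4.

2, 1, 4, 3, 4, 4, 7, 8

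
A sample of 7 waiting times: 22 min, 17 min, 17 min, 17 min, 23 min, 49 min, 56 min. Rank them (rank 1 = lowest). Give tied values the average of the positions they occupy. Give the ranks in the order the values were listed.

4, 2, 2, 2, 5, 6, 7

Sorted (ascending): 17, 17, 17, 22, 23, 49, 56
The 3 values of 17 occupy positions 1–3 → average rank 2.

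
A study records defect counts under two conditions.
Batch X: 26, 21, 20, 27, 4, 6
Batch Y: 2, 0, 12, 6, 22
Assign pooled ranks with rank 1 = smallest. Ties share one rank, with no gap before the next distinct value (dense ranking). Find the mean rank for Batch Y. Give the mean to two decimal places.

Sorted (ascending): 0, 2, 4, 6, 6, 12, 20, 21, 22, 26, 27
The 2 values of 6 share dense rank 4.
Remaining distinct values take the next consecutive integers.
Batch Y values → pooled ranks: 2→2, 0→1, 12→5, 6→4, 22→8
Mean rank = (2 + 1 + 5 + 4 + 8) / 5 = 4.00

4.00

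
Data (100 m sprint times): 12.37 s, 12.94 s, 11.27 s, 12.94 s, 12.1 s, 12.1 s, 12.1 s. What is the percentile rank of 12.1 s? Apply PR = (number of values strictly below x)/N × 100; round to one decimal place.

N = 7.
Strictly below 12.1: 1. Equal to 12.1: 3.
PR = 1/7 × 100 = 14.3

14.3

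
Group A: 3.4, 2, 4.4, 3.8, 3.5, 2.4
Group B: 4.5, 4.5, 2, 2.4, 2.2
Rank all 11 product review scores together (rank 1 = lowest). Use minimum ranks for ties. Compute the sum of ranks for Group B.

Sorted (ascending): 2, 2, 2.2, 2.4, 2.4, 3.4, 3.5, 3.8, 4.4, 4.5, 4.5
The 2 values of 2 occupy positions 1–2 → each gets rank 1.
The 2 values of 2.4 occupy positions 4–5 → each gets rank 4.
The 2 values of 4.5 occupy positions 10–11 → each gets rank 10.
Group B values → pooled ranks: 4.5→10, 4.5→10, 2→1, 2.4→4, 2.2→3
Rank sum = 10 + 10 + 1 + 4 + 3 = 28

28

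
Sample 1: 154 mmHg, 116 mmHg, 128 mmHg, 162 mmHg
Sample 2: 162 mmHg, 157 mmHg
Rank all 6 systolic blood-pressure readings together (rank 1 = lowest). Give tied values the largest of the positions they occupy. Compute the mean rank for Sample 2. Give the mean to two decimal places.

Sorted (ascending): 116, 128, 154, 157, 162, 162
The 2 values of 162 occupy positions 5–6 → each gets rank 6.
Sample 2 values → pooled ranks: 162→6, 157→4
Mean rank = (6 + 4) / 2 = 5.00

5.00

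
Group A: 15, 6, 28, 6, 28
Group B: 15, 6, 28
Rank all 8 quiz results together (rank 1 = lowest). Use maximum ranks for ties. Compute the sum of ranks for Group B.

16

Sorted (ascending): 6, 6, 6, 15, 15, 28, 28, 28
The 3 values of 6 occupy positions 1–3 → each gets rank 3.
The 2 values of 15 occupy positions 4–5 → each gets rank 5.
The 3 values of 28 occupy positions 6–8 → each gets rank 8.
Group B values → pooled ranks: 15→5, 6→3, 28→8
Rank sum = 5 + 3 + 8 = 16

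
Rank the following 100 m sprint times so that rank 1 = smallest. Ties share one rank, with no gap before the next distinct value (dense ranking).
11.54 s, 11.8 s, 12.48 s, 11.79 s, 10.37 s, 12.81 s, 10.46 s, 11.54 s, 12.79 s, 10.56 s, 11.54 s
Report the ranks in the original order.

Sorted (ascending): 10.37, 10.46, 10.56, 11.54, 11.54, 11.54, 11.79, 11.8, 12.48, 12.79, 12.81
The 3 values of 11.54 share dense rank 4.
Remaining distinct values take the next consecutive integers.

4, 6, 7, 5, 1, 9, 2, 4, 8, 3, 4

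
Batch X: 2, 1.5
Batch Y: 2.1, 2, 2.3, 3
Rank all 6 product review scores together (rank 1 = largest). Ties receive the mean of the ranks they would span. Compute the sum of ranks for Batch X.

10.5

Sorted (descending): 3, 2.3, 2.1, 2, 2, 1.5
The 2 values of 2 occupy positions 4–5 → average rank (4+5)/2 = 4.5.
Batch X values → pooled ranks: 2→4.5, 1.5→6
Rank sum = 4.5 + 6 = 10.5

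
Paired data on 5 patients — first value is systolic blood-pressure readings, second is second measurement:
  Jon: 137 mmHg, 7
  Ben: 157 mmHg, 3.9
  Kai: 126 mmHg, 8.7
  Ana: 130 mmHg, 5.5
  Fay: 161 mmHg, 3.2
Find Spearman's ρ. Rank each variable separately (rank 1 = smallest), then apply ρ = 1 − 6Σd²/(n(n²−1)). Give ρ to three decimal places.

-0.900

Ranks of variable 1: 3, 4, 1, 2, 5
Ranks of variable 2: 4, 2, 5, 3, 1
d = r₁ − r₂: -1, 2, -4, -1, 4
d²: 1, 4, 16, 1, 16; Σd² = 38
ρ = 1 − 6·38/(5·24) = 1 − 228/120 = -0.900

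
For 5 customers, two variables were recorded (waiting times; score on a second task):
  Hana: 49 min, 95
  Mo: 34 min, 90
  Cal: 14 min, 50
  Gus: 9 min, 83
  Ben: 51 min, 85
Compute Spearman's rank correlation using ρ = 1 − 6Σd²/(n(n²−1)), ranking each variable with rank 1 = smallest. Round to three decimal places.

0.600

Ranks of variable 1: 4, 3, 2, 1, 5
Ranks of variable 2: 5, 4, 1, 2, 3
d = r₁ − r₂: -1, -1, 1, -1, 2
d²: 1, 1, 1, 1, 4; Σd² = 8
ρ = 1 − 6·8/(5·24) = 1 − 48/120 = 0.600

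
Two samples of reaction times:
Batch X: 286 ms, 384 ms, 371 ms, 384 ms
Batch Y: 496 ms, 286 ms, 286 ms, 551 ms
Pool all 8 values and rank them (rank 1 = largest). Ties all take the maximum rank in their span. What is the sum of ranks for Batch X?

Sorted (descending): 551, 496, 384, 384, 371, 286, 286, 286
The 2 values of 384 occupy positions 3–4 → each gets rank 4.
The 3 values of 286 occupy positions 6–8 → each gets rank 8.
Batch X values → pooled ranks: 286→8, 384→4, 371→5, 384→4
Rank sum = 8 + 4 + 5 + 4 = 21

21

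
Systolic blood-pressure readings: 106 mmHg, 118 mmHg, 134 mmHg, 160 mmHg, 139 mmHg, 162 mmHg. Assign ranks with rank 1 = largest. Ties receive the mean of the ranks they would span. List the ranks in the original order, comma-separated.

Sorted (descending): 162, 160, 139, 134, 118, 106
No ties — each value takes its position as its rank.

6, 5, 4, 2, 3, 1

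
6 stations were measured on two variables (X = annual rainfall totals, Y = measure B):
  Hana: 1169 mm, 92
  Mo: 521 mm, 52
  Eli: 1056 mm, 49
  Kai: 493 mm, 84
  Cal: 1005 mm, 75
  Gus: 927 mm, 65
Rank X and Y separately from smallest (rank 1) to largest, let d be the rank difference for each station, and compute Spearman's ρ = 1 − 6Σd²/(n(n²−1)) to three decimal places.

Ranks of variable 1: 6, 2, 5, 1, 4, 3
Ranks of variable 2: 6, 2, 1, 5, 4, 3
d = r₁ − r₂: 0, 0, 4, -4, 0, 0
d²: 0, 0, 16, 16, 0, 0; Σd² = 32
ρ = 1 − 6·32/(6·35) = 1 − 192/210 = 0.086

0.086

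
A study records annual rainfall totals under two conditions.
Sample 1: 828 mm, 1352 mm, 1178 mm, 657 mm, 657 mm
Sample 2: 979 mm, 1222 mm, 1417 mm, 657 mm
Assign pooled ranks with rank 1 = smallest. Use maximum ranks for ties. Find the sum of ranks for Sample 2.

Sorted (ascending): 657, 657, 657, 828, 979, 1178, 1222, 1352, 1417
The 3 values of 657 occupy positions 1–3 → each gets rank 3.
Sample 2 values → pooled ranks: 979→5, 1222→7, 1417→9, 657→3
Rank sum = 5 + 7 + 9 + 3 = 24

24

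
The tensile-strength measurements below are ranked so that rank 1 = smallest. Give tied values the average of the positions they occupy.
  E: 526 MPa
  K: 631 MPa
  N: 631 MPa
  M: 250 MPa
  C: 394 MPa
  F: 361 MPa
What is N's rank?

5.5

Sorted (ascending): 250, 361, 394, 526, 631, 631
The 2 values of 631 occupy positions 5–6 → average rank (5+6)/2 = 5.5.
N has value 631 MPa → rank 5.5.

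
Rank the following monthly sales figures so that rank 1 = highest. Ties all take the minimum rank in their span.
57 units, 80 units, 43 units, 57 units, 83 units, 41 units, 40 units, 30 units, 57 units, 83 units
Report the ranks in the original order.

4, 3, 7, 4, 1, 8, 9, 10, 4, 1

Sorted (descending): 83, 83, 80, 57, 57, 57, 43, 41, 40, 30
The 2 values of 83 occupy positions 1–2 → each gets rank 1.
The 3 values of 57 occupy positions 4–6 → each gets rank 4.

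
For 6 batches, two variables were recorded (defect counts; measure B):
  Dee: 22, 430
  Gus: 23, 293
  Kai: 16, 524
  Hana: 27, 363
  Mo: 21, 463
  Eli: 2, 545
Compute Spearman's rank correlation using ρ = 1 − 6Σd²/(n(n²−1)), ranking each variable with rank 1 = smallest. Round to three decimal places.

-0.943

Ranks of variable 1: 4, 5, 2, 6, 3, 1
Ranks of variable 2: 3, 1, 5, 2, 4, 6
d = r₁ − r₂: 1, 4, -3, 4, -1, -5
d²: 1, 16, 9, 16, 1, 25; Σd² = 68
ρ = 1 − 6·68/(6·35) = 1 − 408/210 = -0.943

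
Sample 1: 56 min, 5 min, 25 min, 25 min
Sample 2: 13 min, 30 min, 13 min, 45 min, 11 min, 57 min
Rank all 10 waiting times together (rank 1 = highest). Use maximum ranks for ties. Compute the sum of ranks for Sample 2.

33

Sorted (descending): 57, 56, 45, 30, 25, 25, 13, 13, 11, 5
The 2 values of 25 occupy positions 5–6 → each gets rank 6.
The 2 values of 13 occupy positions 7–8 → each gets rank 8.
Sample 2 values → pooled ranks: 13→8, 30→4, 13→8, 45→3, 11→9, 57→1
Rank sum = 8 + 4 + 8 + 3 + 9 + 1 = 33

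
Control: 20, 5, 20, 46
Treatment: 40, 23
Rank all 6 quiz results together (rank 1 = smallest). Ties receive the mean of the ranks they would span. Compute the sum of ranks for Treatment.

9

Sorted (ascending): 5, 20, 20, 23, 40, 46
The 2 values of 20 occupy positions 2–3 → average rank (2+3)/2 = 2.5.
Treatment values → pooled ranks: 40→5, 23→4
Rank sum = 5 + 4 = 9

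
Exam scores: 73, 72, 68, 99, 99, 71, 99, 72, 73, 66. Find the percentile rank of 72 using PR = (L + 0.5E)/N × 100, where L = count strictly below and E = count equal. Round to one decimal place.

N = 10.
Strictly below 72: 3. Equal to 72: 2.
PR = (3 + 0.5·2)/10 × 100 = 40.0

40.0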